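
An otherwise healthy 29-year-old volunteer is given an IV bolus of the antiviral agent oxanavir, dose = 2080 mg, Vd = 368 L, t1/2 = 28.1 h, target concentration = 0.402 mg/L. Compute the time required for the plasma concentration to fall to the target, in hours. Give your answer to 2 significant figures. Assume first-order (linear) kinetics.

110 h

C₀ = Dose / Vd = 2080 / 368 = 5.652 mg/L
k = ln2 / t½ = 0.693147 / 28.1 = 0.02467 h⁻¹
t = ln(C₀ / C) / k = ln(5.652 / 0.402) / 0.02467
  = ln(14.06) / 0.02467 = 2.643 / 0.02467 = 107.1 h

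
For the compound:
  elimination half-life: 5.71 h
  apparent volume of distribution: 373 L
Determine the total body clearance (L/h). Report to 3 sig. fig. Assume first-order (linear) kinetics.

45.3 L/h

k = ln2 / t½ = 0.693147 / 5.71 = 0.1214 h⁻¹
CL = k × Vd = 0.1214 × 373 = 45.28 L/h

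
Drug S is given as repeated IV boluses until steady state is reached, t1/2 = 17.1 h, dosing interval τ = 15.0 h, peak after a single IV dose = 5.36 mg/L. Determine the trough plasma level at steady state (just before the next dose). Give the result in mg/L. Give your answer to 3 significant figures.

k = ln2 / t½ = 0.693147 / 17.1 = 0.04053 h⁻¹
e^(−kτ) = e^(−0.04053 × 15.0) = 0.5445
Accumulation ratio R = 1 / (1 − e^(−kτ)) = 1 / (1 − 0.5445) = 2.195
Steady-state trough = C₀ × R × e^(−kτ) = 5.36 × 2.195 × 0.5445 = 6.406 mg/L

6.41 mg/L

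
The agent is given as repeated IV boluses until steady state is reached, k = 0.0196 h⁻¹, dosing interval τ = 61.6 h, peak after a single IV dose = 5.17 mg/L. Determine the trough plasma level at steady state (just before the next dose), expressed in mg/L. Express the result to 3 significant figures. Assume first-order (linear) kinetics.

2.21 mg/L

e^(−kτ) = e^(−0.01960 × 61.6) = 0.2990
Accumulation ratio R = 1 / (1 − e^(−kτ)) = 1 / (1 − 0.2990) = 1.427
Steady-state trough = C₀ × R × e^(−kτ) = 5.17 × 1.427 × 0.2990 = 2.206 mg/L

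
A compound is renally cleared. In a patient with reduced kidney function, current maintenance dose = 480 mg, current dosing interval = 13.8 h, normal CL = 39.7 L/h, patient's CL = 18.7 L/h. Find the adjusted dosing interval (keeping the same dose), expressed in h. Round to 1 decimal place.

To keep the same average steady-state level, dosing rate must scale with clearance.
CL ratio = 18.7 / 39.7 = 0.4710
New interval (same dose) = 13.8 / 0.4710 = 29.30 h

29.3 h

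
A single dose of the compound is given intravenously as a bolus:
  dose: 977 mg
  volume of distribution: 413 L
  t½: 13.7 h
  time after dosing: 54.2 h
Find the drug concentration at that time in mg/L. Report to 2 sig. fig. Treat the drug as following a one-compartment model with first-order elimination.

C₀ = Dose / Vd = 977.0 / 413 = 2.366 mg/L
k = ln2 / t½ = 0.693147 / 13.7 = 0.05059 h⁻¹
C = C₀ · e^(−k·t) = 2.366 × e^(−0.05059 × 54.2)
  = 2.366 × 0.06444 = 0.1525 mg/L

0.15 mg/L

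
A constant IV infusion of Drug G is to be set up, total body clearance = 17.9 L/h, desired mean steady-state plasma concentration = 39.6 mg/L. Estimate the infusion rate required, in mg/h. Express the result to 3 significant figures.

709 mg/h

At steady state, infusion rate R₀ = Css × CL = 39.6 × 17.90 = 708.8 mg/h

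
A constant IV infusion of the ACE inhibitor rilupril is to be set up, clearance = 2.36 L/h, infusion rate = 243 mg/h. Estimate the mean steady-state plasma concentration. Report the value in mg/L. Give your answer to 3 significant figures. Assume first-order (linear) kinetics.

103 mg/L

At steady state Css = R₀ / CL = 243 / 2.360 = 103.0 mg/L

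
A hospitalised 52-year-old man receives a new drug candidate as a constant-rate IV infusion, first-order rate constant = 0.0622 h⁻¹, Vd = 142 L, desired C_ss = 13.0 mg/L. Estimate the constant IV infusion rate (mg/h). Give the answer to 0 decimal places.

115 mg/h

CL = k × Vd = 0.06220 × 142 = 8.832 L/h
At steady state, infusion rate R₀ = Css × CL = 13.0 × 8.832 = 114.8 mg/h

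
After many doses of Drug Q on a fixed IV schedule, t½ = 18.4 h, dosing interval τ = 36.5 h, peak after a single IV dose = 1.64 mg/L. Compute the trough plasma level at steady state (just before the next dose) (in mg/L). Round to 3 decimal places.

0.555 mg/L

k = ln2 / t½ = 0.693147 / 18.4 = 0.03767 h⁻¹
e^(−kτ) = e^(−0.03767 × 36.5) = 0.2529
Accumulation ratio R = 1 / (1 − e^(−kτ)) = 1 / (1 − 0.2529) = 1.339
Steady-state trough = C₀ × R × e^(−kτ) = 1.64 × 1.339 × 0.2529 = 0.5554 mg/L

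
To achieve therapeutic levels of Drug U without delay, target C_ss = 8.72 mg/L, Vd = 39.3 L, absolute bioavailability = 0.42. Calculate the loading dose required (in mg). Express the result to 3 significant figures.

LD = Css × Vd / F = 8.72 × 39.3 / 0.42 = 815.9 mg

816 mg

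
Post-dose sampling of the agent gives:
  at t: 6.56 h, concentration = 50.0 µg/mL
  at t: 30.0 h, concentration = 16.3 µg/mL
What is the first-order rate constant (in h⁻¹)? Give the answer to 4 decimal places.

0.0478 h⁻¹

k = ln(C₁/C₂) / (t₂ − t₁) = ln(50.0/16.3) / (30.0 − 6.56)
  = 1.121 / 23.44 = 0.04782 h⁻¹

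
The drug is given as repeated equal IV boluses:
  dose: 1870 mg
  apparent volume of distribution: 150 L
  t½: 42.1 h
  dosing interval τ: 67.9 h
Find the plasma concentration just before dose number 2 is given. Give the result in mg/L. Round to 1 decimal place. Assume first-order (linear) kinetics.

4.1 mg/L

C₀ per dose = Dose / Vd = 1870 / 150 = 12.47 mg/L
k = ln2 / t½ = 0.693147 / 42.1 = 0.01646 h⁻¹
Fraction remaining after one interval: r = e^(−kτ) = e^(−0.01646 × 67.9) = 0.3271
Before dose 2, 1 dose has been given (aged 1τ).
C_trough = C₀ × r = 12.47 × 0.3271 = 4.079 mg/L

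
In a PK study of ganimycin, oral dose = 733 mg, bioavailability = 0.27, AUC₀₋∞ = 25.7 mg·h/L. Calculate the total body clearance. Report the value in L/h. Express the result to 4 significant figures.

CL = F·Dose / AUC = 0.27 × 733 / 25.7 = 7.701 L/h

7.701 L/h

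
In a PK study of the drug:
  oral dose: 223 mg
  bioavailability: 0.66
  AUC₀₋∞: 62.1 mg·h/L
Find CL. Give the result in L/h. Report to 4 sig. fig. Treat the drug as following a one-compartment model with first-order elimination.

2.370 L/h

CL = F·Dose / AUC = 0.66 × 223 / 62.1 = 2.370 L/h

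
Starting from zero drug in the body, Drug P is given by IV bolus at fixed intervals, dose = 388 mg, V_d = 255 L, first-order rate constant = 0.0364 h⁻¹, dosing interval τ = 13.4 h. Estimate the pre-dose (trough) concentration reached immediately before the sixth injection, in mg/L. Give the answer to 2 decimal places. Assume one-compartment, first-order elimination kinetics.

2.21 mg/L

C₀ per dose = Dose / Vd = 388 / 255 = 1.522 mg/L
Fraction remaining after one interval: r = e^(−kτ) = e^(−0.03640 × 13.4) = 0.6140
Before dose 6, 5 doses have been given (aged 1τ, 2τ, 3τ, 4τ, 5τ).
C_trough = C₀ × (r + r² + … + r^5) = C₀ × r(1−r^5)/(1−r)
        = 1.522 × 0.6140 × (1 − 0.08727) / (1 − 0.6140) = 2.210 mg/L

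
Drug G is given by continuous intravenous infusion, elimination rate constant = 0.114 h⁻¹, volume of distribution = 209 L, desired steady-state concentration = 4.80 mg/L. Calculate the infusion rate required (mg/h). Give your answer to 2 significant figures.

110 mg/h

CL = k × Vd = 0.1140 × 209 = 23.83 L/h
At steady state, infusion rate R₀ = Css × CL = 4.80 × 23.83 = 114.4 mg/h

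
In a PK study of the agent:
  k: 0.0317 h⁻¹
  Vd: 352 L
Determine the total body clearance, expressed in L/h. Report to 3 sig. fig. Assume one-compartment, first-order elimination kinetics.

CL = k × Vd = 0.0317 × 352 = 11.16 L/h

11.2 L/h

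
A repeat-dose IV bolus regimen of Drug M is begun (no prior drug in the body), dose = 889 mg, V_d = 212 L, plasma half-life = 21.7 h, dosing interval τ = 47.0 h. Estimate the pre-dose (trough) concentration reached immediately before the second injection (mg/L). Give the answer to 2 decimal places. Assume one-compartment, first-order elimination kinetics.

C₀ per dose = Dose / Vd = 889 / 212 = 4.193 mg/L
k = ln2 / t½ = 0.693147 / 21.7 = 0.03194 h⁻¹
Fraction remaining after one interval: r = e^(−kτ) = e^(−0.03194 × 47.0) = 0.2229
Before dose 2, 1 dose has been given (aged 1τ).
C_trough = C₀ × r = 4.193 × 0.2229 = 0.9346 mg/L

0.93 mg/L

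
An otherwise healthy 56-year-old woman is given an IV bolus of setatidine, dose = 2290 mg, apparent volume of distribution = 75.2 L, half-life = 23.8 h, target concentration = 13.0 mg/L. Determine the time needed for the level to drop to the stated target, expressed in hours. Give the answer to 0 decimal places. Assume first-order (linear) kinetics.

29 h

C₀ = Dose / Vd = 2290 / 75.2 = 30.45 mg/L
k = ln2 / t½ = 0.693147 / 23.8 = 0.02912 h⁻¹
t = ln(C₀ / C) / k = ln(30.45 / 13.0) / 0.02912
  = ln(2.342) / 0.02912 = 0.8510 / 0.02912 = 29.22 h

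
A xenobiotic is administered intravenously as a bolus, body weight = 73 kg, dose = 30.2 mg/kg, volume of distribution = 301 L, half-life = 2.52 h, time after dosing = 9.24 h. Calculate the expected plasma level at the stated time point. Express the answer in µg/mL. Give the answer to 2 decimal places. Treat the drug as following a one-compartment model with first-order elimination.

0.58 µg/mL

Total dose = 30.2 × 73 = 2205 mg
C₀ = Dose / Vd = 2205 / 301 = 7.326 mg/L
k = ln2 / t½ = 0.693147 / 2.52 = 0.2751 h⁻¹
C = C₀ · e^(−k·t) = 7.326 × e^(−0.2751 × 9.24)
  = 7.326 × 0.07871 = 0.5766 mg/L
(0.5766 mg/L = 0.5766 µg/mL)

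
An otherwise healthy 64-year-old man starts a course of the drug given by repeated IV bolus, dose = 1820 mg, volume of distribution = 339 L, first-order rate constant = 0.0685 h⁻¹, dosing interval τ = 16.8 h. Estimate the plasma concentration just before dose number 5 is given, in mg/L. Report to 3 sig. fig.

C₀ per dose = Dose / Vd = 1820 / 339 = 5.369 mg/L
Fraction remaining after one interval: r = e^(−kτ) = e^(−0.06850 × 16.8) = 0.3164
Before dose 5, 4 doses have been given (aged 1τ, 2τ, 3τ, 4τ).
C_trough = C₀ × (r + r² + … + r^4) = C₀ × r(1−r^4)/(1−r)
        = 5.369 × 0.3164 × (1 − 0.01002) / (1 − 0.3164) = 2.460 mg/L

2.46 mg/L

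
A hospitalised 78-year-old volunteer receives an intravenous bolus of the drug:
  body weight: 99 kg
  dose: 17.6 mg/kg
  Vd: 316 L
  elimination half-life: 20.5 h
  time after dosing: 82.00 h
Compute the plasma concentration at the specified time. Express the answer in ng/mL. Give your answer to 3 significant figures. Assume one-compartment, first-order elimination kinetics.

345 ng/mL

Total dose = 17.6 × 99 = 1742 mg
C₀ = Dose / Vd = 1742 / 316 = 5.513 mg/L
k = ln2 / t½ = 0.693147 / 20.5 = 0.03381 h⁻¹
t / t½ = 82.00 / 20.5 = 4 half-lives
C = C₀ × (1/2)^4 = 5.513 × 0.06250 = 0.3446 mg/L
Convert: 0.3446 mg/L × 1000 = 344.6 ng/mL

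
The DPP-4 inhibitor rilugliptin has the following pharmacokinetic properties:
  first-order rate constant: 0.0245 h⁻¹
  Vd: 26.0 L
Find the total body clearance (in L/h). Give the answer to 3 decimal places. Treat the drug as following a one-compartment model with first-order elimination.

CL = k × Vd = 0.0245 × 26.0 = 0.6370 L/h

0.637 L/h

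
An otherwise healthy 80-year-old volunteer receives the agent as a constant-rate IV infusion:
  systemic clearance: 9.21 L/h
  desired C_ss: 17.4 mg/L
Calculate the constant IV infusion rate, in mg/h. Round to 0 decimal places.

At steady state, infusion rate R₀ = Css × CL = 17.4 × 9.210 = 160.3 mg/h

160 mg/h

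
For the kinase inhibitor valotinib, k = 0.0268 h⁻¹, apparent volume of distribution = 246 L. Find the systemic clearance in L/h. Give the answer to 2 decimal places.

6.59 L/h

CL = k × Vd = 0.0268 × 246 = 6.593 L/h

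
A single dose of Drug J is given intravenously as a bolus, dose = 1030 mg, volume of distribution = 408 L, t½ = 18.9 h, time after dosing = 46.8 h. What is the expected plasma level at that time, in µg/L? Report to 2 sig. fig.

C₀ = Dose / Vd = 1030 / 408 = 2.525 mg/L
k = ln2 / t½ = 0.693147 / 18.9 = 0.03667 h⁻¹
C = C₀ · e^(−k·t) = 2.525 × e^(−0.03667 × 46.8)
  = 2.525 × 0.1798 = 0.4540 mg/L
Convert: 0.4540 mg/L × 1000 = 454.0 µg/L

450 µg/L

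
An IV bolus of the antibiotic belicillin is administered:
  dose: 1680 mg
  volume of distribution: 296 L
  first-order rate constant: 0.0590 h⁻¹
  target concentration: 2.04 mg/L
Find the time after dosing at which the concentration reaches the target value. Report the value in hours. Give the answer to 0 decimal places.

17 h

C₀ = Dose / Vd = 1680 / 296 = 5.676 mg/L
t = ln(C₀ / C) / k = ln(5.676 / 2.04) / 0.05900
  = ln(2.782) / 0.05900 = 1.023 / 0.05900 = 17.34 h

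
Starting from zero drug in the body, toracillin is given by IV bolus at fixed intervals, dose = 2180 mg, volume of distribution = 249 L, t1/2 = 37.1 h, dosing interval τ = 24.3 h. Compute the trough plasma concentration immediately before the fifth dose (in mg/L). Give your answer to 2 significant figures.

C₀ per dose = Dose / Vd = 2180 / 249 = 8.755 mg/L
k = ln2 / t½ = 0.693147 / 37.1 = 0.01868 h⁻¹
Fraction remaining after one interval: r = e^(−kτ) = e^(−0.01868 × 24.3) = 0.6351
Before dose 5, 4 doses have been given (aged 1τ, 2τ, 3τ, 4τ).
C_trough = C₀ × (r + r² + … + r^4) = C₀ × r(1−r^4)/(1−r)
        = 8.755 × 0.6351 × (1 − 0.1627) / (1 − 0.6351) = 12.76 mg/L

13 mg/L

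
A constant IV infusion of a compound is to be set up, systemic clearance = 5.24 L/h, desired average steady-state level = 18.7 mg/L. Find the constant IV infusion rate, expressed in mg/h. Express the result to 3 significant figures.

At steady state, infusion rate R₀ = Css × CL = 18.7 × 5.240 = 97.99 mg/h

98.0 mg/h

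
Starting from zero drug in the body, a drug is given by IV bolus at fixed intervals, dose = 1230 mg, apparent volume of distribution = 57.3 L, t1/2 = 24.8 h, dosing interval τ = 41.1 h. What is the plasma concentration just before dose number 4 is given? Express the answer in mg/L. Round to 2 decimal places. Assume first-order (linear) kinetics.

C₀ per dose = Dose / Vd = 1230 / 57.3 = 21.47 mg/L
k = ln2 / t½ = 0.693147 / 24.8 = 0.02795 h⁻¹
Fraction remaining after one interval: r = e^(−kτ) = e^(−0.02795 × 41.1) = 0.3170
Before dose 4, 3 doses have been given (aged 1τ, 2τ, 3τ).
C_trough = C₀ × (r + r² + … + r^3) = C₀ × r(1−r^3)/(1−r)
        = 21.47 × 0.3170 × (1 − 0.03186) / (1 − 0.3170) = 9.647 mg/L

9.65 mg/L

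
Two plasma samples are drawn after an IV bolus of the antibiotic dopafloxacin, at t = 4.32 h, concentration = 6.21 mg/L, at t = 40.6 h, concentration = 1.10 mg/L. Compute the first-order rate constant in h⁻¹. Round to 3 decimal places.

0.048 h⁻¹

k = ln(C₁/C₂) / (t₂ − t₁) = ln(6.21/1.10) / (40.6 − 4.32)
  = 1.731 / 36.28 = 0.04771 h⁻¹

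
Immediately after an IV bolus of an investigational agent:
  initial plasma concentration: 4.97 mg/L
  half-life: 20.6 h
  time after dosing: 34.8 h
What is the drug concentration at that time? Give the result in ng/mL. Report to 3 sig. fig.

1540 ng/mL

k = ln2 / t½ = 0.693147 / 20.6 = 0.03365 h⁻¹
C = C₀ · e^(−k·t) = 4.970 × e^(−0.03365 × 34.8)
  = 4.970 × 0.3101 = 1.541 mg/L
Convert: 1.541 mg/L × 1000 = 1541 ng/mL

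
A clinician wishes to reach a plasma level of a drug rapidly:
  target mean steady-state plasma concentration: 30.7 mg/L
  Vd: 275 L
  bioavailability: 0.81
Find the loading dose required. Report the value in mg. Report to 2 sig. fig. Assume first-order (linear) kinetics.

10000 mg

LD = Css × Vd / F = 30.7 × 275 / 0.81 = 10420 mg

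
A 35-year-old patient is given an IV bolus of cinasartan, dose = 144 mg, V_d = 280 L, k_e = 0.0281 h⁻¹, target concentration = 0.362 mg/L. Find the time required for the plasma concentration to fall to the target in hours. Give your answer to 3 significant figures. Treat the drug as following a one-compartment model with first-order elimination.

C₀ = Dose / Vd = 144.0 / 280 = 0.5143 mg/L
t = ln(C₀ / C) / k = ln(0.5143 / 0.362) / 0.02810
  = ln(1.421) / 0.02810 = 0.3514 / 0.02810 = 12.51 h

12.5 h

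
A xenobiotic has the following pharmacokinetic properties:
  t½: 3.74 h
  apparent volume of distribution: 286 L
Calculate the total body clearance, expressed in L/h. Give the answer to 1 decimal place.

k = ln2 / t½ = 0.693147 / 3.74 = 0.1853 h⁻¹
CL = k × Vd = 0.1853 × 286 = 53.00 L/h

53.0 L/h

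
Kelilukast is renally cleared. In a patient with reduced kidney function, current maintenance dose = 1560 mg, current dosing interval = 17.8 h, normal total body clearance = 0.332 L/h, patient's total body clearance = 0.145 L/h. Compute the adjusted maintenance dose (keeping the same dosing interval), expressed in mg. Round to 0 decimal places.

681 mg

To keep the same average steady-state level, dosing rate must scale with clearance.
CL ratio = 0.145 / 0.332 = 0.4367
New dose (same interval) = 1560 × 0.4367 = 681.3 mg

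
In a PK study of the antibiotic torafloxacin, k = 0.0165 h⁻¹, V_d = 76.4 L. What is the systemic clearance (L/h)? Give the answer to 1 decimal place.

1.3 L/h

CL = k × Vd = 0.0165 × 76.4 = 1.261 L/h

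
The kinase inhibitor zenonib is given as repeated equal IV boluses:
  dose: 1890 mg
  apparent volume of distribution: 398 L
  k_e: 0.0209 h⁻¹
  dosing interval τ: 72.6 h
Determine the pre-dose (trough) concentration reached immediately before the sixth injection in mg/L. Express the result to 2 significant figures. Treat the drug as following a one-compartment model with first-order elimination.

C₀ per dose = Dose / Vd = 1890 / 398 = 4.749 mg/L
Fraction remaining after one interval: r = e^(−kτ) = e^(−0.02090 × 72.6) = 0.2193
Before dose 6, 5 doses have been given (aged 1τ, 2τ, 3τ, 4τ, 5τ).
C_trough = C₀ × (r + r² + … + r^5) = C₀ × r(1−r^5)/(1−r)
        = 4.749 × 0.2193 × (1 − 0.0005072) / (1 − 0.2193) = 1.333 mg/L

1.3 mg/L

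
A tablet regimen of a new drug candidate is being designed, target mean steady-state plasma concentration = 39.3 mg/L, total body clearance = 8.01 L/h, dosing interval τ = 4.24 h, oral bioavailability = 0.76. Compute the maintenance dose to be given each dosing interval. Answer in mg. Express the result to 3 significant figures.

At steady state, F × (Dose/τ) = Css × CL.
Dose = Css × CL × τ / F = 39.3 × 8.010 × 4.24 / 0.76 = 1756 mg

1760 mg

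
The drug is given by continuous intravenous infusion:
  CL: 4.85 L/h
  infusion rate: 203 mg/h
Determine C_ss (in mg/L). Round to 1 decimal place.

At steady state Css = R₀ / CL = 203 / 4.850 = 41.86 mg/L

41.9 mg/L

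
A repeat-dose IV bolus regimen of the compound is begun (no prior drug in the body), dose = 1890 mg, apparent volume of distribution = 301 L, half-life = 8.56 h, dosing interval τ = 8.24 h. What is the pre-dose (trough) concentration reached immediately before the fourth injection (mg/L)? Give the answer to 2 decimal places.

5.72 mg/L

C₀ per dose = Dose / Vd = 1890 / 301 = 6.279 mg/L
k = ln2 / t½ = 0.693147 / 8.56 = 0.08098 h⁻¹
Fraction remaining after one interval: r = e^(−kτ) = e^(−0.08098 × 8.24) = 0.5131
Before dose 4, 3 doses have been given (aged 1τ, 2τ, 3τ).
C_trough = C₀ × (r + r² + … + r^3) = C₀ × r(1−r^3)/(1−r)
        = 6.279 × 0.5131 × (1 − 0.1351) / (1 − 0.5131) = 5.723 mg/L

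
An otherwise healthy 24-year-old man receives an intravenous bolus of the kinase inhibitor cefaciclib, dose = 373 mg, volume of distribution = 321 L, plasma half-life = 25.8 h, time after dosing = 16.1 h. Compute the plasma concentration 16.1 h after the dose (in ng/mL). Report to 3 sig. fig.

C₀ = Dose / Vd = 373.0 / 321 = 1.162 mg/L
k = ln2 / t½ = 0.693147 / 25.8 = 0.02687 h⁻¹
C = C₀ · e^(−k·t) = 1.162 × e^(−0.02687 × 16.1)
  = 1.162 × 0.6488 = 0.7539 mg/L
Convert: 0.7539 mg/L × 1000 = 753.9 ng/mL

754 ng/mL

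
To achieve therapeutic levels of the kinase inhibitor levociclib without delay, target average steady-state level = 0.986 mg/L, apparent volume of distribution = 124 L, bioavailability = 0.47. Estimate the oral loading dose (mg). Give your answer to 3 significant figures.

260 mg

LD = Css × Vd / F = 0.986 × 124 / 0.47 = 260.1 mg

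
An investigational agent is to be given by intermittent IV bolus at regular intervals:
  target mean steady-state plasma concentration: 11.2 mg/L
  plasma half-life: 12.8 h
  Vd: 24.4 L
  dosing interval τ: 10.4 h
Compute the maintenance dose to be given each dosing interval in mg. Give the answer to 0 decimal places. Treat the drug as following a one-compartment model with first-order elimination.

k = ln2 / t½ = 0.693147 / 12.8 = 0.05415 h⁻¹
CL = k × Vd = 0.05415 × 24.4 = 1.321 L/h
At steady state, Dose/τ = Css × CL.
Dose = Css × CL × τ = 11.2 × 1.321 × 10.4 = 153.9 mg

154 mg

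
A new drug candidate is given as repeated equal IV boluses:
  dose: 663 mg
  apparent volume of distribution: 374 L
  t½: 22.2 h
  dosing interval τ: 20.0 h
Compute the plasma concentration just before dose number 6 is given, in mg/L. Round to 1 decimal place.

C₀ per dose = Dose / Vd = 663 / 374 = 1.773 mg/L
k = ln2 / t½ = 0.693147 / 22.2 = 0.03122 h⁻¹
Fraction remaining after one interval: r = e^(−kτ) = e^(−0.03122 × 20.0) = 0.5356
Before dose 6, 5 doses have been given (aged 1τ, 2τ, 3τ, 4τ, 5τ).
C_trough = C₀ × (r + r² + … + r^5) = C₀ × r(1−r^5)/(1−r)
        = 1.773 × 0.5356 × (1 − 0.04408) / (1 − 0.5356) = 1.955 mg/L

2.0 mg/L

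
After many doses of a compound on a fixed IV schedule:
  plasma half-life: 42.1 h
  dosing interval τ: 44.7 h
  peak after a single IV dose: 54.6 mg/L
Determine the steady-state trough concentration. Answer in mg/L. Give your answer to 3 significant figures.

50.2 mg/L

k = ln2 / t½ = 0.693147 / 42.1 = 0.01646 h⁻¹
e^(−kτ) = e^(−0.01646 × 44.7) = 0.4791
Accumulation ratio R = 1 / (1 − e^(−kτ)) = 1 / (1 − 0.4791) = 1.920
Steady-state trough = C₀ × R × e^(−kτ) = 54.6 × 1.920 × 0.4791 = 50.23 mg/L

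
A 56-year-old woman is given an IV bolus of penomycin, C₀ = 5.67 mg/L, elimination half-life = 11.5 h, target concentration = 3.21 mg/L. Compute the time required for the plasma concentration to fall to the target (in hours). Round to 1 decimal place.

k = ln2 / t½ = 0.693147 / 11.5 = 0.06027 h⁻¹
t = ln(C₀ / C) / k = ln(5.670 / 3.21) / 0.06027
  = ln(1.766) / 0.06027 = 0.5687 / 0.06027 = 9.436 h

9.4 h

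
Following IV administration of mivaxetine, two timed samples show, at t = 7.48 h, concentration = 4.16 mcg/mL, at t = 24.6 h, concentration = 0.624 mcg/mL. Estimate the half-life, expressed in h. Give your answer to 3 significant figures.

k = ln(C₁/C₂) / (t₂ − t₁) = ln(4.16/0.624) / (24.6 − 7.48)
  = 1.897 / 17.12 = 0.1108 h⁻¹
t½ = ln2 / k = 0.693147 / 0.1108 = 6.256 h

6.26 h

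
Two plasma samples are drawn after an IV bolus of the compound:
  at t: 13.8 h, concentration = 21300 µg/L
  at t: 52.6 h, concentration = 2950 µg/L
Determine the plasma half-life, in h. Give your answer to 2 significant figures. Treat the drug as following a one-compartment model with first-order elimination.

k = ln(C₁/C₂) / (t₂ − t₁) = ln(21300/2950) / (52.6 − 13.8)
  = 1.977 / 38.80 = 0.05095 h⁻¹
t½ = ln2 / k = 0.693147 / 0.05095 = 13.60 h

14 h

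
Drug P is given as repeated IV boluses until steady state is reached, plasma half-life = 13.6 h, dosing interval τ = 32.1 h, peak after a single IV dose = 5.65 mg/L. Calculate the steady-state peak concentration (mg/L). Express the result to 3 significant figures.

k = ln2 / t½ = 0.693147 / 13.6 = 0.05097 h⁻¹
e^(−kτ) = e^(−0.05097 × 32.1) = 0.1947
Accumulation ratio R = 1 / (1 − e^(−kτ)) = 1 / (1 − 0.1947) = 1.242
Steady-state peak = C₀ × R = 5.65 × 1.242 = 7.017 mg/L

7.02 mg/L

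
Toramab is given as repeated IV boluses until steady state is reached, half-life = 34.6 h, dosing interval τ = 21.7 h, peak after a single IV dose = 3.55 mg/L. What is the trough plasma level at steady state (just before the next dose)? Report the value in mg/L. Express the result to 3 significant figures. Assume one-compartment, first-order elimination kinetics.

6.52 mg/L

k = ln2 / t½ = 0.693147 / 34.6 = 0.02003 h⁻¹
e^(−kτ) = e^(−0.02003 × 21.7) = 0.6475
Accumulation ratio R = 1 / (1 − e^(−kτ)) = 1 / (1 − 0.6475) = 2.837
Steady-state trough = C₀ × R × e^(−kτ) = 3.55 × 2.837 × 0.6475 = 6.521 mg/L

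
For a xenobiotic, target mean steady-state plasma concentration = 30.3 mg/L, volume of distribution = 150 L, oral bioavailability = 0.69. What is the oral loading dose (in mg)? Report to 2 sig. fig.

6600 mg

LD = Css × Vd / F = 30.3 × 150 / 0.69 = 6587 mg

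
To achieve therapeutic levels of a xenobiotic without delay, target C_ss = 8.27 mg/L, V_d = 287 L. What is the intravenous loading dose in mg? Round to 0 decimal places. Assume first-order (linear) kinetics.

LD = Css × Vd = 8.27 × 287 = 2373 mg

2373 mg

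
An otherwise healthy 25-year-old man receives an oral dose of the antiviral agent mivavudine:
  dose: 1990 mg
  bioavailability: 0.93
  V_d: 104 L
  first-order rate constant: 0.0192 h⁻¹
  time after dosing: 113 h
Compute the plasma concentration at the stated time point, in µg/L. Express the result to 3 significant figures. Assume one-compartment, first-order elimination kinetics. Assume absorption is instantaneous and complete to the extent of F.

2030 µg/L

Amount reaching circulation = F × Dose = 0.93 × 1990 = 1851 mg
C₀ = F·Dose / Vd = 1851 / 104 = 17.80 mg/L
C = C₀ · e^(−k·t) = 17.80 × e^(−0.01920 × 113)
  = 17.80 × 0.1142 = 2.033 mg/L
Convert: 2.033 mg/L × 1000 = 2033 µg/L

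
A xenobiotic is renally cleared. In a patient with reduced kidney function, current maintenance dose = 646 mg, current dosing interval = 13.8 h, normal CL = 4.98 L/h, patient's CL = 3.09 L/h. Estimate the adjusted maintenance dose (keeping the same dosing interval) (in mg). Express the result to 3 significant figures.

To keep the same average steady-state level, dosing rate must scale with clearance.
CL ratio = 3.09 / 4.98 = 0.6205
New dose (same interval) = 646 × 0.6205 = 400.8 mg

401 mg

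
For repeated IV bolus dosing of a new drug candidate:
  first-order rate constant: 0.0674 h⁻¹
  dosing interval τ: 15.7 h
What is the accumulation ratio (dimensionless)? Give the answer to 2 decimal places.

e^(−kτ) = e^(−0.06740 × 15.7) = 0.3471
Accumulation ratio R = 1 / (1 − e^(−kτ)) = 1 / (1 − 0.3471) = 1.532

1.53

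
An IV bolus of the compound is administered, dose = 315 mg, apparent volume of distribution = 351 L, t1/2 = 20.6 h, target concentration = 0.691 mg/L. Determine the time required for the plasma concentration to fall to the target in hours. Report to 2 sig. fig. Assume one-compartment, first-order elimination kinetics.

C₀ = Dose / Vd = 315.0 / 351 = 0.8974 mg/L
k = ln2 / t½ = 0.693147 / 20.6 = 0.03365 h⁻¹
t = ln(C₀ / C) / k = ln(0.8974 / 0.691) / 0.03365
  = ln(1.299) / 0.03365 = 0.2616 / 0.03365 = 7.774 h

7.8 h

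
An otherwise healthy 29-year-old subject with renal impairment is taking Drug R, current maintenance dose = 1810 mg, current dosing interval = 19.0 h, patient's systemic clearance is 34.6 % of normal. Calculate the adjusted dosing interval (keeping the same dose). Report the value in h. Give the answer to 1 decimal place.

To keep the same average steady-state level, dosing rate must scale with clearance.
CL ratio = 34.6 / 100 = 0.3460
New interval (same dose) = 19.0 / 0.3460 = 54.91 h

54.9 h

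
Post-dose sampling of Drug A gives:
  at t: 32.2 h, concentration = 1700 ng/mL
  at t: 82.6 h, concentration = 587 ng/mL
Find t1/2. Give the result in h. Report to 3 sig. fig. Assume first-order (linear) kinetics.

32.9 h

k = ln(C₁/C₂) / (t₂ − t₁) = ln(1700/587) / (82.6 − 32.2)
  = 1.063 / 50.40 = 0.02109 h⁻¹
t½ = ln2 / k = 0.693147 / 0.02109 = 32.87 h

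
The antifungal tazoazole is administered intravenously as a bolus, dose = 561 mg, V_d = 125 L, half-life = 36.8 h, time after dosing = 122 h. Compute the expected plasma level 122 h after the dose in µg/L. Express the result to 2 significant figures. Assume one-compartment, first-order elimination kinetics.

450 µg/L

C₀ = Dose / Vd = 561.0 / 125 = 4.488 mg/L
k = ln2 / t½ = 0.693147 / 36.8 = 0.01884 h⁻¹
C = C₀ · e^(−k·t) = 4.488 × e^(−0.01884 × 122)
  = 4.488 × 0.1004 = 0.4506 mg/L
Convert: 0.4506 mg/L × 1000 = 450.6 µg/L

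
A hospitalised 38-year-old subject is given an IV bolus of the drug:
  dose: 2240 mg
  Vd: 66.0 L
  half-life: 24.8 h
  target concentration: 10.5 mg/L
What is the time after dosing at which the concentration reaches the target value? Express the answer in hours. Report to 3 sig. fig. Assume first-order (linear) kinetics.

42.0 h

C₀ = Dose / Vd = 2240 / 66.0 = 33.94 mg/L
k = ln2 / t½ = 0.693147 / 24.8 = 0.02795 h⁻¹
t = ln(C₀ / C) / k = ln(33.94 / 10.5) / 0.02795
  = ln(3.232) / 0.02795 = 1.173 / 0.02795 = 41.97 h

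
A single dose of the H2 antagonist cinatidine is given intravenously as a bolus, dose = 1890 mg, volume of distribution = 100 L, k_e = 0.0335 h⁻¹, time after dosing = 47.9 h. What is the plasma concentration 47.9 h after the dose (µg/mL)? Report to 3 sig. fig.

3.80 µg/mL

C₀ = Dose / Vd = 1890 / 100 = 18.90 mg/L
C = C₀ · e^(−k·t) = 18.90 × e^(−0.03350 × 47.9)
  = 18.90 × 0.2010 = 3.799 mg/L
(3.799 mg/L = 3.799 µg/mL)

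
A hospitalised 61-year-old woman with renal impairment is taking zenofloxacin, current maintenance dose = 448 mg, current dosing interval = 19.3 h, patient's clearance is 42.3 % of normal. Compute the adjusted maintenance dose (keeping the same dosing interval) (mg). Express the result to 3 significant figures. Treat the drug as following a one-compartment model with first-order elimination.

To keep the same average steady-state level, dosing rate must scale with clearance.
CL ratio = 42.3 / 100 = 0.4230
New dose (same interval) = 448 × 0.4230 = 189.5 mg

190 mg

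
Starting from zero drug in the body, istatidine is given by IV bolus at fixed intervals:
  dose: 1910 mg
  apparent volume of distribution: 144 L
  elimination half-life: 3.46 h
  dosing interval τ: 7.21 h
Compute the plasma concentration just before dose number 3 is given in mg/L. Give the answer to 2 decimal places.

3.87 mg/L

C₀ per dose = Dose / Vd = 1910 / 144 = 13.26 mg/L
k = ln2 / t½ = 0.693147 / 3.46 = 0.2003 h⁻¹
Fraction remaining after one interval: r = e^(−kτ) = e^(−0.2003 × 7.21) = 0.2359
Before dose 3, 2 doses have been given (aged 1τ, 2τ).
C_trough = C₀ × (r + r²) = 13.26 × (0.2359 + 0.05565) = 3.866 mg/L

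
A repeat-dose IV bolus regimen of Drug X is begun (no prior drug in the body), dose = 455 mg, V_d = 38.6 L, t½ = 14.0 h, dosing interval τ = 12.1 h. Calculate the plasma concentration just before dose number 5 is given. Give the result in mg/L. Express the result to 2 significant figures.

13 mg/L

C₀ per dose = Dose / Vd = 455 / 38.6 = 11.79 mg/L
k = ln2 / t½ = 0.693147 / 14.0 = 0.04951 h⁻¹
Fraction remaining after one interval: r = e^(−kτ) = e^(−0.04951 × 12.1) = 0.5493
Before dose 5, 4 doses have been given (aged 1τ, 2τ, 3τ, 4τ).
C_trough = C₀ × (r + r² + … + r^4) = C₀ × r(1−r^4)/(1−r)
        = 11.79 × 0.5493 × (1 − 0.09104) / (1 − 0.5493) = 13.06 mg/L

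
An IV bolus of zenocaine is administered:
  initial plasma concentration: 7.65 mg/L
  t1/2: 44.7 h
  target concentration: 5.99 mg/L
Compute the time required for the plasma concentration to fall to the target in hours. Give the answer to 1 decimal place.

k = ln2 / t½ = 0.693147 / 44.7 = 0.01551 h⁻¹
t = ln(C₀ / C) / k = ln(7.650 / 5.99) / 0.01551
  = ln(1.277) / 0.01551 = 0.2445 / 0.01551 = 15.76 h

15.8 h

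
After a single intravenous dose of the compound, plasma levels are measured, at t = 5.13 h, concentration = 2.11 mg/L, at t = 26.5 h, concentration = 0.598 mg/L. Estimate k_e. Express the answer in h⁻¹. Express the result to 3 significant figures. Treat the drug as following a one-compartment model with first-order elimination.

k = ln(C₁/C₂) / (t₂ − t₁) = ln(2.11/0.598) / (26.5 − 5.13)
  = 1.261 / 21.37 = 0.05901 h⁻¹

0.0590 h⁻¹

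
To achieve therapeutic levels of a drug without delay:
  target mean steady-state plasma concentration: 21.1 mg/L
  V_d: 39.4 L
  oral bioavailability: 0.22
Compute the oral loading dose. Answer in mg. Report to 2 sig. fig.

LD = Css × Vd / F = 21.1 × 39.4 / 0.22 = 3779 mg

3800 mg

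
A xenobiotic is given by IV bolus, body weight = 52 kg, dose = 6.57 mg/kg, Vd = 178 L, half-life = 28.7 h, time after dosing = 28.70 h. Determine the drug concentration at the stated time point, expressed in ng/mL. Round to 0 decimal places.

960 ng/mL

Total dose = 6.57 × 52 = 341.6 mg
C₀ = Dose / Vd = 341.6 / 178 = 1.919 mg/L
k = ln2 / t½ = 0.693147 / 28.7 = 0.02415 h⁻¹
t / t½ = 28.70 / 28.7 = 1 half-lives
C = C₀ × (1/2)^1 = 1.919 × 0.5000 = 0.9595 mg/L
Convert: 0.9595 mg/L × 1000 = 959.5 ng/mL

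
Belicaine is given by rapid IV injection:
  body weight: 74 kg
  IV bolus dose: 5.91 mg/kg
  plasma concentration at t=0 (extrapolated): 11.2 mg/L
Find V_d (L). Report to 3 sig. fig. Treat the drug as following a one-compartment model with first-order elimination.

39.0 L

Dose = 5.91 × 74 = 437.3 mg
Vd = Dose / C₀ = 437.3 / 11.2 = 39.04 L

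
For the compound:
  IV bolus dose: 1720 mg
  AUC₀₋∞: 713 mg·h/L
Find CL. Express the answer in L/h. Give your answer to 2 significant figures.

2.4 L/h

CL = Dose / AUC = 1720 / 713 = 2.412 L/h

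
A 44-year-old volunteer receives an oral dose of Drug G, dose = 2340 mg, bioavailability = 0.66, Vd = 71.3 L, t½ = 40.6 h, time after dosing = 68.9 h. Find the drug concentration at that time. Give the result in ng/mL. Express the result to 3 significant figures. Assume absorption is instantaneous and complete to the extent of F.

6680 ng/mL

Amount reaching circulation = F × Dose = 0.66 × 2340 = 1544 mg
C₀ = F·Dose / Vd = 1544 / 71.3 = 21.65 mg/L
k = ln2 / t½ = 0.693147 / 40.6 = 0.01707 h⁻¹
C = C₀ · e^(−k·t) = 21.65 × e^(−0.01707 × 68.9)
  = 21.65 × 0.3085 = 6.679 mg/L
Convert: 6.679 mg/L × 1000 = 6679 ng/mL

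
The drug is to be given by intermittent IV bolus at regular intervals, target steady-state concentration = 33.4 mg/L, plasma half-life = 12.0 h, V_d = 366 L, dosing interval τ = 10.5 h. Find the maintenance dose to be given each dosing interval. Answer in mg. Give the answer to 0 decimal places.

k = ln2 / t½ = 0.693147 / 12.0 = 0.05776 h⁻¹
CL = k × Vd = 0.05776 × 366 = 21.14 L/h
At steady state, Dose/τ = Css × CL.
Dose = Css × CL × τ = 33.4 × 21.14 × 10.5 = 7414 mg

7414 mg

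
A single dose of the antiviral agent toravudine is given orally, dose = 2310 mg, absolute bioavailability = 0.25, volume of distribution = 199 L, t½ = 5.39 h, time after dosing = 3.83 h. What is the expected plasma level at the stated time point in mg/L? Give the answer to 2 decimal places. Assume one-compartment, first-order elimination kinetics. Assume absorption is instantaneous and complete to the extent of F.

Amount reaching circulation = F × Dose = 0.25 × 2310 = 577.5 mg
C₀ = F·Dose / Vd = 577.5 / 199 = 2.902 mg/L
k = ln2 / t½ = 0.693147 / 5.39 = 0.1286 h⁻¹
C = C₀ · e^(−k·t) = 2.902 × e^(−0.1286 × 3.83)
  = 2.902 × 0.6111 = 1.773 mg/L

1.77 mg/L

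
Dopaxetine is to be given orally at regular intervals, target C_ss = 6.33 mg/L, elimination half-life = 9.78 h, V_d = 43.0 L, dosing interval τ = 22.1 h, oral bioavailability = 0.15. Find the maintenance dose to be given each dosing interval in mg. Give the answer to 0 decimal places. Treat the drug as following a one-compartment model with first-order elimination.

k = ln2 / t½ = 0.693147 / 9.78 = 0.07087 h⁻¹
CL = k × Vd = 0.07087 × 43.0 = 3.047 L/h
At steady state, F × (Dose/τ) = Css × CL.
Dose = Css × CL × τ / F = 6.33 × 3.047 × 22.1 / 0.15 = 2842 mg

2842 mg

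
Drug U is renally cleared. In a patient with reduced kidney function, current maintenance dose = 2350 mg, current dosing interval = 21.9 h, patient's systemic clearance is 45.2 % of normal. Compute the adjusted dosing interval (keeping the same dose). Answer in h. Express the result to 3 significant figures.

To keep the same average steady-state level, dosing rate must scale with clearance.
CL ratio = 45.2 / 100 = 0.4520
New interval (same dose) = 21.9 / 0.4520 = 48.45 h

48.5 h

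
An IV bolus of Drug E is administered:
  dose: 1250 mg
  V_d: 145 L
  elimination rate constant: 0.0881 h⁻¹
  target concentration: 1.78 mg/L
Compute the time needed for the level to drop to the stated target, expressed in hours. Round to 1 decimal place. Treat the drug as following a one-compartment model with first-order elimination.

C₀ = Dose / Vd = 1250 / 145 = 8.621 mg/L
t = ln(C₀ / C) / k = ln(8.621 / 1.78) / 0.08810
  = ln(4.843) / 0.08810 = 1.578 / 0.08810 = 17.91 h

17.9 h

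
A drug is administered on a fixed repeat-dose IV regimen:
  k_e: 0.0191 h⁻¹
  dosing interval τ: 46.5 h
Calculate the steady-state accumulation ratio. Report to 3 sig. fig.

e^(−kτ) = e^(−0.01910 × 46.5) = 0.4114
Accumulation ratio R = 1 / (1 − e^(−kτ)) = 1 / (1 − 0.4114) = 1.699

1.70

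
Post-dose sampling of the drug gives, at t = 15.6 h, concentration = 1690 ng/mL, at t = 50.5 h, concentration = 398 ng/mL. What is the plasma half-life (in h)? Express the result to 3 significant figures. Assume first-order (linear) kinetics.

k = ln(C₁/C₂) / (t₂ − t₁) = ln(1690/398) / (50.5 − 15.6)
  = 1.446 / 34.90 = 0.04143 h⁻¹
t½ = ln2 / k = 0.693147 / 0.04143 = 16.73 h

16.7 h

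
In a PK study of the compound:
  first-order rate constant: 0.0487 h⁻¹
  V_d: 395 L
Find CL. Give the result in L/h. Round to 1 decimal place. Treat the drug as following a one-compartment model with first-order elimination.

19.2 L/h

CL = k × Vd = 0.0487 × 395 = 19.24 L/h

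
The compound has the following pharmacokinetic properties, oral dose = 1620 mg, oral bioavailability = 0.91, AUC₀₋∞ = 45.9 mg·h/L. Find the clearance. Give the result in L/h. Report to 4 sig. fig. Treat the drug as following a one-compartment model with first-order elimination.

CL = F·Dose / AUC = 0.91 × 1620 / 45.9 = 32.12 L/h

32.12 L/h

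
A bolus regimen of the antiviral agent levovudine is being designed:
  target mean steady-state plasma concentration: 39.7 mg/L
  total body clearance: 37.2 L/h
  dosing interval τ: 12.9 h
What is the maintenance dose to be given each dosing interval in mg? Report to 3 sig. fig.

19100 mg

At steady state, Dose/τ = Css × CL.
Dose = Css × CL × τ = 39.7 × 37.20 × 12.9 = 19050 mg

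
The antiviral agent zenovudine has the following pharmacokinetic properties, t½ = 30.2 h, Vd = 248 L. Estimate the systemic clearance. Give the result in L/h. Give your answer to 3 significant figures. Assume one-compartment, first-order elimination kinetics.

5.69 L/h

k = ln2 / t½ = 0.693147 / 30.2 = 0.02295 h⁻¹
CL = k × Vd = 0.02295 × 248 = 5.692 L/h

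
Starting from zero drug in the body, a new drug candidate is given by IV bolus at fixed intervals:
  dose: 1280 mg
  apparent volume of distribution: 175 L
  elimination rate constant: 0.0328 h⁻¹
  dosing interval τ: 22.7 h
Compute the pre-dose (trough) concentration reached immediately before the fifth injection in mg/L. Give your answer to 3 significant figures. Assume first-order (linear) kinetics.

6.28 mg/L

C₀ per dose = Dose / Vd = 1280 / 175 = 7.314 mg/L
Fraction remaining after one interval: r = e^(−kτ) = e^(−0.03280 × 22.7) = 0.4749
Before dose 5, 4 doses have been given (aged 1τ, 2τ, 3τ, 4τ).
C_trough = C₀ × (r + r² + … + r^4) = C₀ × r(1−r^4)/(1−r)
        = 7.314 × 0.4749 × (1 − 0.05086) / (1 − 0.4749) = 6.278 mg/L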